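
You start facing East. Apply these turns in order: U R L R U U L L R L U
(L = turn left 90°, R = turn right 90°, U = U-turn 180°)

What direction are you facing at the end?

Answer: Final heading: North

Derivation:
Start: East
  U (U-turn (180°)) -> West
  R (right (90° clockwise)) -> North
  L (left (90° counter-clockwise)) -> West
  R (right (90° clockwise)) -> North
  U (U-turn (180°)) -> South
  U (U-turn (180°)) -> North
  L (left (90° counter-clockwise)) -> West
  L (left (90° counter-clockwise)) -> South
  R (right (90° clockwise)) -> West
  L (left (90° counter-clockwise)) -> South
  U (U-turn (180°)) -> North
Final: North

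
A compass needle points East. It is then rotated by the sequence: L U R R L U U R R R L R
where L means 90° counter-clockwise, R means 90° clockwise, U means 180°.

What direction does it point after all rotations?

Answer: Final heading: South

Derivation:
Start: East
  L (left (90° counter-clockwise)) -> North
  U (U-turn (180°)) -> South
  R (right (90° clockwise)) -> West
  R (right (90° clockwise)) -> North
  L (left (90° counter-clockwise)) -> West
  U (U-turn (180°)) -> East
  U (U-turn (180°)) -> West
  R (right (90° clockwise)) -> North
  R (right (90° clockwise)) -> East
  R (right (90° clockwise)) -> South
  L (left (90° counter-clockwise)) -> East
  R (right (90° clockwise)) -> South
Final: South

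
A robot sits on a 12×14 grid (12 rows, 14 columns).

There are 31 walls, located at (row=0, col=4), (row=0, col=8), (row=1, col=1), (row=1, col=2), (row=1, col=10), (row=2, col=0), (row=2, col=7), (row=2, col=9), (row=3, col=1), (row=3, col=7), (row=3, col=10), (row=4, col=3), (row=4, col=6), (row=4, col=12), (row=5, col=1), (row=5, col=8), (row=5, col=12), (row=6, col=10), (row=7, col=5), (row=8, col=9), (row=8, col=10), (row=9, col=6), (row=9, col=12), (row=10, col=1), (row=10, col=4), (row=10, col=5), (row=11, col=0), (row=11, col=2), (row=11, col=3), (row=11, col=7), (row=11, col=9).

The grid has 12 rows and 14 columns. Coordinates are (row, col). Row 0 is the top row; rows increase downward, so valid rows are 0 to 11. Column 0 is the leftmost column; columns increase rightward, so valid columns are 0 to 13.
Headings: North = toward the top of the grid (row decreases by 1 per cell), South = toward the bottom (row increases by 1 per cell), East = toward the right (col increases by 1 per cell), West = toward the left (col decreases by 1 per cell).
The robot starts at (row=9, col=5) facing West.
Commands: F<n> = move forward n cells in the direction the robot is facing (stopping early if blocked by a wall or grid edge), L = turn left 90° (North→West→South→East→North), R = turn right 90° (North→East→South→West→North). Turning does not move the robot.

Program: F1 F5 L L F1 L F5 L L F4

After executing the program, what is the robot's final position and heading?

Answer: Final position: (row=9, col=1), facing South

Derivation:
Start: (row=9, col=5), facing West
  F1: move forward 1, now at (row=9, col=4)
  F5: move forward 4/5 (blocked), now at (row=9, col=0)
  L: turn left, now facing South
  L: turn left, now facing East
  F1: move forward 1, now at (row=9, col=1)
  L: turn left, now facing North
  F5: move forward 3/5 (blocked), now at (row=6, col=1)
  L: turn left, now facing West
  L: turn left, now facing South
  F4: move forward 3/4 (blocked), now at (row=9, col=1)
Final: (row=9, col=1), facing South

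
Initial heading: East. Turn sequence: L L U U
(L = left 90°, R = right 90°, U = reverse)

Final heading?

Answer: Final heading: West

Derivation:
Start: East
  L (left (90° counter-clockwise)) -> North
  L (left (90° counter-clockwise)) -> West
  U (U-turn (180°)) -> East
  U (U-turn (180°)) -> West
Final: West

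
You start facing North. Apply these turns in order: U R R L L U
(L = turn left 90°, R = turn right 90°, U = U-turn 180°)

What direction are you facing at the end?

Answer: Final heading: North

Derivation:
Start: North
  U (U-turn (180°)) -> South
  R (right (90° clockwise)) -> West
  R (right (90° clockwise)) -> North
  L (left (90° counter-clockwise)) -> West
  L (left (90° counter-clockwise)) -> South
  U (U-turn (180°)) -> North
Final: North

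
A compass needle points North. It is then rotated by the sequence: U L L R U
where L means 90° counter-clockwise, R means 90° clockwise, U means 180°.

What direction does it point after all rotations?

Answer: Final heading: West

Derivation:
Start: North
  U (U-turn (180°)) -> South
  L (left (90° counter-clockwise)) -> East
  L (left (90° counter-clockwise)) -> North
  R (right (90° clockwise)) -> East
  U (U-turn (180°)) -> West
Final: West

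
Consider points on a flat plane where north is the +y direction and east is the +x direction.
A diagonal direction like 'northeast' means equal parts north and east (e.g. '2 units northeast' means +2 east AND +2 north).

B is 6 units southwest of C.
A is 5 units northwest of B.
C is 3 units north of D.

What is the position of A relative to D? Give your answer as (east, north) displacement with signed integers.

Place D at the origin (east=0, north=0).
  C is 3 units north of D: delta (east=+0, north=+3); C at (east=0, north=3).
  B is 6 units southwest of C: delta (east=-6, north=-6); B at (east=-6, north=-3).
  A is 5 units northwest of B: delta (east=-5, north=+5); A at (east=-11, north=2).
Therefore A relative to D: (east=-11, north=2).

Answer: A is at (east=-11, north=2) relative to D.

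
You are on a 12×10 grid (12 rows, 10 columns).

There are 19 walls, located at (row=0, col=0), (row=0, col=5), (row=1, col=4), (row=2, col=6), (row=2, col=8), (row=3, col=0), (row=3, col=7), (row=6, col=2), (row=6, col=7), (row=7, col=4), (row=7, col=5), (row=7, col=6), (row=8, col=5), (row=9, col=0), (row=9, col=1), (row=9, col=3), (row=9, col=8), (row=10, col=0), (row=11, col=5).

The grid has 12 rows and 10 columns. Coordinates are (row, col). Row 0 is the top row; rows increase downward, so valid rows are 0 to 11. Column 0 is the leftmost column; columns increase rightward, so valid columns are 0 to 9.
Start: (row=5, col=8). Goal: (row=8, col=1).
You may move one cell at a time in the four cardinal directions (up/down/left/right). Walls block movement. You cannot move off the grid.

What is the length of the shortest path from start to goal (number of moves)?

BFS from (row=5, col=8) until reaching (row=8, col=1):
  Distance 0: (row=5, col=8)
  Distance 1: (row=4, col=8), (row=5, col=7), (row=5, col=9), (row=6, col=8)
  Distance 2: (row=3, col=8), (row=4, col=7), (row=4, col=9), (row=5, col=6), (row=6, col=9), (row=7, col=8)
  Distance 3: (row=3, col=9), (row=4, col=6), (row=5, col=5), (row=6, col=6), (row=7, col=7), (row=7, col=9), (row=8, col=8)
  Distance 4: (row=2, col=9), (row=3, col=6), (row=4, col=5), (row=5, col=4), (row=6, col=5), (row=8, col=7), (row=8, col=9)
  Distance 5: (row=1, col=9), (row=3, col=5), (row=4, col=4), (row=5, col=3), (row=6, col=4), (row=8, col=6), (row=9, col=7), (row=9, col=9)
  Distance 6: (row=0, col=9), (row=1, col=8), (row=2, col=5), (row=3, col=4), (row=4, col=3), (row=5, col=2), (row=6, col=3), (row=9, col=6), (row=10, col=7), (row=10, col=9)
  Distance 7: (row=0, col=8), (row=1, col=5), (row=1, col=7), (row=2, col=4), (row=3, col=3), (row=4, col=2), (row=5, col=1), (row=7, col=3), (row=9, col=5), (row=10, col=6), (row=10, col=8), (row=11, col=7), (row=11, col=9)
  Distance 8: (row=0, col=7), (row=1, col=6), (row=2, col=3), (row=2, col=7), (row=3, col=2), (row=4, col=1), (row=5, col=0), (row=6, col=1), (row=7, col=2), (row=8, col=3), (row=9, col=4), (row=10, col=5), (row=11, col=6), (row=11, col=8)
  Distance 9: (row=0, col=6), (row=1, col=3), (row=2, col=2), (row=3, col=1), (row=4, col=0), (row=6, col=0), (row=7, col=1), (row=8, col=2), (row=8, col=4), (row=10, col=4)
  Distance 10: (row=0, col=3), (row=1, col=2), (row=2, col=1), (row=7, col=0), (row=8, col=1), (row=9, col=2), (row=10, col=3), (row=11, col=4)  <- goal reached here
One shortest path (10 moves): (row=5, col=8) -> (row=5, col=7) -> (row=5, col=6) -> (row=5, col=5) -> (row=5, col=4) -> (row=5, col=3) -> (row=5, col=2) -> (row=5, col=1) -> (row=6, col=1) -> (row=7, col=1) -> (row=8, col=1)

Answer: Shortest path length: 10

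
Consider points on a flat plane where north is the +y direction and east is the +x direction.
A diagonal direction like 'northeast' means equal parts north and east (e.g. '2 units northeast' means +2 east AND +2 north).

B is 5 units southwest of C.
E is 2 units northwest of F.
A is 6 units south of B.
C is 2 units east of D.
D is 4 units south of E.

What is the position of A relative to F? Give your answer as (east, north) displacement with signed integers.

Answer: A is at (east=-5, north=-13) relative to F.

Derivation:
Place F at the origin (east=0, north=0).
  E is 2 units northwest of F: delta (east=-2, north=+2); E at (east=-2, north=2).
  D is 4 units south of E: delta (east=+0, north=-4); D at (east=-2, north=-2).
  C is 2 units east of D: delta (east=+2, north=+0); C at (east=0, north=-2).
  B is 5 units southwest of C: delta (east=-5, north=-5); B at (east=-5, north=-7).
  A is 6 units south of B: delta (east=+0, north=-6); A at (east=-5, north=-13).
Therefore A relative to F: (east=-5, north=-13).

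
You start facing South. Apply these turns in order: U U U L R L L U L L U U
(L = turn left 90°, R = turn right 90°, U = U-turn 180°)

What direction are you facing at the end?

Answer: Final heading: South

Derivation:
Start: South
  U (U-turn (180°)) -> North
  U (U-turn (180°)) -> South
  U (U-turn (180°)) -> North
  L (left (90° counter-clockwise)) -> West
  R (right (90° clockwise)) -> North
  L (left (90° counter-clockwise)) -> West
  L (left (90° counter-clockwise)) -> South
  U (U-turn (180°)) -> North
  L (left (90° counter-clockwise)) -> West
  L (left (90° counter-clockwise)) -> South
  U (U-turn (180°)) -> North
  U (U-turn (180°)) -> South
Final: South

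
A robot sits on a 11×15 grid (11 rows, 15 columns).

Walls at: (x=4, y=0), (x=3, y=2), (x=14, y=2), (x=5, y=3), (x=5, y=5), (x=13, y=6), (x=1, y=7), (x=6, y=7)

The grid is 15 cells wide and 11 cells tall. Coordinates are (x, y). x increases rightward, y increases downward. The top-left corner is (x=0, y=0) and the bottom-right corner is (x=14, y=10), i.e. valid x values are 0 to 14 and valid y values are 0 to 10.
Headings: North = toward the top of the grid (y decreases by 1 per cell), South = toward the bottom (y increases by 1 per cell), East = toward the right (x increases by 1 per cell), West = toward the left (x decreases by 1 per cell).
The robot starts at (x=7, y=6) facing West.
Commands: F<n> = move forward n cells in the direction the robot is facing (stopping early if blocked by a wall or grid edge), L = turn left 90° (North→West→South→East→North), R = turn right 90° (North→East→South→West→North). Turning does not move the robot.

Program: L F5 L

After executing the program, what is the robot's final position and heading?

Start: (x=7, y=6), facing West
  L: turn left, now facing South
  F5: move forward 4/5 (blocked), now at (x=7, y=10)
  L: turn left, now facing East
Final: (x=7, y=10), facing East

Answer: Final position: (x=7, y=10), facing East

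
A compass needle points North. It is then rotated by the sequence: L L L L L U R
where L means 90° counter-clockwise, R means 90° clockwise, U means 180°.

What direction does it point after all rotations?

Start: North
  L (left (90° counter-clockwise)) -> West
  L (left (90° counter-clockwise)) -> South
  L (left (90° counter-clockwise)) -> East
  L (left (90° counter-clockwise)) -> North
  L (left (90° counter-clockwise)) -> West
  U (U-turn (180°)) -> East
  R (right (90° clockwise)) -> South
Final: South

Answer: Final heading: South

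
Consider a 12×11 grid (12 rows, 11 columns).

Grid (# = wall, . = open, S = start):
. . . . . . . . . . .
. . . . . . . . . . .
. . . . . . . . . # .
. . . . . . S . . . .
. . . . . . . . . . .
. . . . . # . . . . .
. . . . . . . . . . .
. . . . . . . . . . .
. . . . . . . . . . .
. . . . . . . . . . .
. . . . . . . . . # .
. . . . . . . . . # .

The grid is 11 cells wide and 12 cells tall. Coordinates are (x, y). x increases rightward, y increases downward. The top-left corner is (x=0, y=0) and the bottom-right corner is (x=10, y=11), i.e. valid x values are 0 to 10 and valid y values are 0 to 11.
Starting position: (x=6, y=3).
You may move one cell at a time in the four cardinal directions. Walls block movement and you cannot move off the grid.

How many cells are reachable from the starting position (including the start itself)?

Answer: Reachable cells: 128

Derivation:
BFS flood-fill from (x=6, y=3):
  Distance 0: (x=6, y=3)
  Distance 1: (x=6, y=2), (x=5, y=3), (x=7, y=3), (x=6, y=4)
  Distance 2: (x=6, y=1), (x=5, y=2), (x=7, y=2), (x=4, y=3), (x=8, y=3), (x=5, y=4), (x=7, y=4), (x=6, y=5)
  Distance 3: (x=6, y=0), (x=5, y=1), (x=7, y=1), (x=4, y=2), (x=8, y=2), (x=3, y=3), (x=9, y=3), (x=4, y=4), (x=8, y=4), (x=7, y=5), (x=6, y=6)
  Distance 4: (x=5, y=0), (x=7, y=0), (x=4, y=1), (x=8, y=1), (x=3, y=2), (x=2, y=3), (x=10, y=3), (x=3, y=4), (x=9, y=4), (x=4, y=5), (x=8, y=5), (x=5, y=6), (x=7, y=6), (x=6, y=7)
  Distance 5: (x=4, y=0), (x=8, y=0), (x=3, y=1), (x=9, y=1), (x=2, y=2), (x=10, y=2), (x=1, y=3), (x=2, y=4), (x=10, y=4), (x=3, y=5), (x=9, y=5), (x=4, y=6), (x=8, y=6), (x=5, y=7), (x=7, y=7), (x=6, y=8)
  Distance 6: (x=3, y=0), (x=9, y=0), (x=2, y=1), (x=10, y=1), (x=1, y=2), (x=0, y=3), (x=1, y=4), (x=2, y=5), (x=10, y=5), (x=3, y=6), (x=9, y=6), (x=4, y=7), (x=8, y=7), (x=5, y=8), (x=7, y=8), (x=6, y=9)
  Distance 7: (x=2, y=0), (x=10, y=0), (x=1, y=1), (x=0, y=2), (x=0, y=4), (x=1, y=5), (x=2, y=6), (x=10, y=6), (x=3, y=7), (x=9, y=7), (x=4, y=8), (x=8, y=8), (x=5, y=9), (x=7, y=9), (x=6, y=10)
  Distance 8: (x=1, y=0), (x=0, y=1), (x=0, y=5), (x=1, y=6), (x=2, y=7), (x=10, y=7), (x=3, y=8), (x=9, y=8), (x=4, y=9), (x=8, y=9), (x=5, y=10), (x=7, y=10), (x=6, y=11)
  Distance 9: (x=0, y=0), (x=0, y=6), (x=1, y=7), (x=2, y=8), (x=10, y=8), (x=3, y=9), (x=9, y=9), (x=4, y=10), (x=8, y=10), (x=5, y=11), (x=7, y=11)
  Distance 10: (x=0, y=7), (x=1, y=8), (x=2, y=9), (x=10, y=9), (x=3, y=10), (x=4, y=11), (x=8, y=11)
  Distance 11: (x=0, y=8), (x=1, y=9), (x=2, y=10), (x=10, y=10), (x=3, y=11)
  Distance 12: (x=0, y=9), (x=1, y=10), (x=2, y=11), (x=10, y=11)
  Distance 13: (x=0, y=10), (x=1, y=11)
  Distance 14: (x=0, y=11)
Total reachable: 128 (grid has 128 open cells total)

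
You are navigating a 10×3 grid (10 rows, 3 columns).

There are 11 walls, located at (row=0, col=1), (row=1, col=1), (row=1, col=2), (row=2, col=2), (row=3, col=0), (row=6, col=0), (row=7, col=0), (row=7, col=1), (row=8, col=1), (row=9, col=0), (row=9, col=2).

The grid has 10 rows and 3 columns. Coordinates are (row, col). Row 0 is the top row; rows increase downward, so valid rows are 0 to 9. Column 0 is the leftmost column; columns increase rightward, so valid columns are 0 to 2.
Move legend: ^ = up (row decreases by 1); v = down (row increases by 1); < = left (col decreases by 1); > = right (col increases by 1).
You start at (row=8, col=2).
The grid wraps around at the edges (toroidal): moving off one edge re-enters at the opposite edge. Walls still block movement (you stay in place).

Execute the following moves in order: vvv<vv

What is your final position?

Start: (row=8, col=2)
  [×3]v (down): blocked, stay at (row=8, col=2)
  < (left): blocked, stay at (row=8, col=2)
  v (down): blocked, stay at (row=8, col=2)
  v (down): blocked, stay at (row=8, col=2)
Final: (row=8, col=2)

Answer: Final position: (row=8, col=2)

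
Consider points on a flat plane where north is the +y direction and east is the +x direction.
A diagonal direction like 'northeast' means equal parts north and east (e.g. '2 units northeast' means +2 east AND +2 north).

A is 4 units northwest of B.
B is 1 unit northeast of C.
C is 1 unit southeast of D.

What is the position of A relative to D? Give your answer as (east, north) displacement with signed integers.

Answer: A is at (east=-2, north=4) relative to D.

Derivation:
Place D at the origin (east=0, north=0).
  C is 1 unit southeast of D: delta (east=+1, north=-1); C at (east=1, north=-1).
  B is 1 unit northeast of C: delta (east=+1, north=+1); B at (east=2, north=0).
  A is 4 units northwest of B: delta (east=-4, north=+4); A at (east=-2, north=4).
Therefore A relative to D: (east=-2, north=4).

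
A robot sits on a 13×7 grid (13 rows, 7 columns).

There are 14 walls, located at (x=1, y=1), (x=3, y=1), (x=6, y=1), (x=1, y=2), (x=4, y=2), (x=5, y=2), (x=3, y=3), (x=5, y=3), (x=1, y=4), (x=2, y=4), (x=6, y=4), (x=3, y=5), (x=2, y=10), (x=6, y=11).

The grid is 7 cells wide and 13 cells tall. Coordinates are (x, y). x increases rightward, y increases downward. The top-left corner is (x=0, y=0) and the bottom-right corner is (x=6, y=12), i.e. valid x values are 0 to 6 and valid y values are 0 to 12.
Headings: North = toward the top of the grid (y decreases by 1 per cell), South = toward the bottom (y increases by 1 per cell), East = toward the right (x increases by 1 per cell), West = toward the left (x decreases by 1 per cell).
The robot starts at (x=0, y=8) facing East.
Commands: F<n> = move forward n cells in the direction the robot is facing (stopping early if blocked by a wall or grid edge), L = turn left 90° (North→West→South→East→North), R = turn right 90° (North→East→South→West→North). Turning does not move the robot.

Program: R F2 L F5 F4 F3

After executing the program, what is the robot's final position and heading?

Start: (x=0, y=8), facing East
  R: turn right, now facing South
  F2: move forward 2, now at (x=0, y=10)
  L: turn left, now facing East
  F5: move forward 1/5 (blocked), now at (x=1, y=10)
  F4: move forward 0/4 (blocked), now at (x=1, y=10)
  F3: move forward 0/3 (blocked), now at (x=1, y=10)
Final: (x=1, y=10), facing East

Answer: Final position: (x=1, y=10), facing East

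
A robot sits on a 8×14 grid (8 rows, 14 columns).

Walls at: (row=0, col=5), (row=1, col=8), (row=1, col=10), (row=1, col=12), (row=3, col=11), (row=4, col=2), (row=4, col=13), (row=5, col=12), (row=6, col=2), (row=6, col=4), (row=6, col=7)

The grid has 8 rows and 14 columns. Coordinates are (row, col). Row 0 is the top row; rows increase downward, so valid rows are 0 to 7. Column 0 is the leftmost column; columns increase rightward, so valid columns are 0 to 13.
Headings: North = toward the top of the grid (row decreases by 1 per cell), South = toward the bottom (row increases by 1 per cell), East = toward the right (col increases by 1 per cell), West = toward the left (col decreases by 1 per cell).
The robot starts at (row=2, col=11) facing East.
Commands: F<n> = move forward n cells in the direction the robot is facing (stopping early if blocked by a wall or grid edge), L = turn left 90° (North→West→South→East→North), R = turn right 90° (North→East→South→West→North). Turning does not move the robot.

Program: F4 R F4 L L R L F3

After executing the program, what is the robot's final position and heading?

Answer: Final position: (row=0, col=13), facing North

Derivation:
Start: (row=2, col=11), facing East
  F4: move forward 2/4 (blocked), now at (row=2, col=13)
  R: turn right, now facing South
  F4: move forward 1/4 (blocked), now at (row=3, col=13)
  L: turn left, now facing East
  L: turn left, now facing North
  R: turn right, now facing East
  L: turn left, now facing North
  F3: move forward 3, now at (row=0, col=13)
Final: (row=0, col=13), facing North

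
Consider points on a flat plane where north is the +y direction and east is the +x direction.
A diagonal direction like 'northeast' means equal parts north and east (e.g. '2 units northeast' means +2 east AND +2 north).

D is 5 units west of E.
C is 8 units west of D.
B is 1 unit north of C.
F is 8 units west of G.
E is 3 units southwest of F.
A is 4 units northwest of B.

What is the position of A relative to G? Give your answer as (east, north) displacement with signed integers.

Answer: A is at (east=-28, north=2) relative to G.

Derivation:
Place G at the origin (east=0, north=0).
  F is 8 units west of G: delta (east=-8, north=+0); F at (east=-8, north=0).
  E is 3 units southwest of F: delta (east=-3, north=-3); E at (east=-11, north=-3).
  D is 5 units west of E: delta (east=-5, north=+0); D at (east=-16, north=-3).
  C is 8 units west of D: delta (east=-8, north=+0); C at (east=-24, north=-3).
  B is 1 unit north of C: delta (east=+0, north=+1); B at (east=-24, north=-2).
  A is 4 units northwest of B: delta (east=-4, north=+4); A at (east=-28, north=2).
Therefore A relative to G: (east=-28, north=2).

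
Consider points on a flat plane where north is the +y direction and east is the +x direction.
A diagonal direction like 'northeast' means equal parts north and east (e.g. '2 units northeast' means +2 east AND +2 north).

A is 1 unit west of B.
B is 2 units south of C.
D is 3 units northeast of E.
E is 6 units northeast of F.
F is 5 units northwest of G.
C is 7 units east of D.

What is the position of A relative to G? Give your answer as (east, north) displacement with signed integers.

Answer: A is at (east=10, north=12) relative to G.

Derivation:
Place G at the origin (east=0, north=0).
  F is 5 units northwest of G: delta (east=-5, north=+5); F at (east=-5, north=5).
  E is 6 units northeast of F: delta (east=+6, north=+6); E at (east=1, north=11).
  D is 3 units northeast of E: delta (east=+3, north=+3); D at (east=4, north=14).
  C is 7 units east of D: delta (east=+7, north=+0); C at (east=11, north=14).
  B is 2 units south of C: delta (east=+0, north=-2); B at (east=11, north=12).
  A is 1 unit west of B: delta (east=-1, north=+0); A at (east=10, north=12).
Therefore A relative to G: (east=10, north=12).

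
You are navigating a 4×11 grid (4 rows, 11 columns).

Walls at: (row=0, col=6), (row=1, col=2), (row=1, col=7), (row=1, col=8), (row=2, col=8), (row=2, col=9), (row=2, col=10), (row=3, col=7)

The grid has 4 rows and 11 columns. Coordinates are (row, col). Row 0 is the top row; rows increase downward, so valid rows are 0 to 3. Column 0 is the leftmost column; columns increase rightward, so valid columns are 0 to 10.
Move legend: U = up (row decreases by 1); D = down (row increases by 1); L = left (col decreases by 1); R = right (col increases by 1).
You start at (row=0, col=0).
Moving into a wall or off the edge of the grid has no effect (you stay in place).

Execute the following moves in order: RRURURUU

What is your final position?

Start: (row=0, col=0)
  R (right): (row=0, col=0) -> (row=0, col=1)
  R (right): (row=0, col=1) -> (row=0, col=2)
  U (up): blocked, stay at (row=0, col=2)
  R (right): (row=0, col=2) -> (row=0, col=3)
  U (up): blocked, stay at (row=0, col=3)
  R (right): (row=0, col=3) -> (row=0, col=4)
  U (up): blocked, stay at (row=0, col=4)
  U (up): blocked, stay at (row=0, col=4)
Final: (row=0, col=4)

Answer: Final position: (row=0, col=4)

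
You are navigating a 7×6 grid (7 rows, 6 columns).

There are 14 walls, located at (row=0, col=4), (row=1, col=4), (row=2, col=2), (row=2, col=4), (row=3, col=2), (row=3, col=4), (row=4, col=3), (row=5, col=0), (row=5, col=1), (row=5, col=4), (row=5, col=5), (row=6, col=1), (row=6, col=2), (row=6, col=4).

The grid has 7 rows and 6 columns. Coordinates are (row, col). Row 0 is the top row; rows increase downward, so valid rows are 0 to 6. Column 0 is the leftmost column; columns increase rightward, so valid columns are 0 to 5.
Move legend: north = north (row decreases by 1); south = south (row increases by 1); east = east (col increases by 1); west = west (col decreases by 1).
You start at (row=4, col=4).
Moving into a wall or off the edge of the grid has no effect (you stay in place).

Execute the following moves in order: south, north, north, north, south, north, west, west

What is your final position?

Start: (row=4, col=4)
  south (south): blocked, stay at (row=4, col=4)
  [×3]north (north): blocked, stay at (row=4, col=4)
  south (south): blocked, stay at (row=4, col=4)
  north (north): blocked, stay at (row=4, col=4)
  west (west): blocked, stay at (row=4, col=4)
  west (west): blocked, stay at (row=4, col=4)
Final: (row=4, col=4)

Answer: Final position: (row=4, col=4)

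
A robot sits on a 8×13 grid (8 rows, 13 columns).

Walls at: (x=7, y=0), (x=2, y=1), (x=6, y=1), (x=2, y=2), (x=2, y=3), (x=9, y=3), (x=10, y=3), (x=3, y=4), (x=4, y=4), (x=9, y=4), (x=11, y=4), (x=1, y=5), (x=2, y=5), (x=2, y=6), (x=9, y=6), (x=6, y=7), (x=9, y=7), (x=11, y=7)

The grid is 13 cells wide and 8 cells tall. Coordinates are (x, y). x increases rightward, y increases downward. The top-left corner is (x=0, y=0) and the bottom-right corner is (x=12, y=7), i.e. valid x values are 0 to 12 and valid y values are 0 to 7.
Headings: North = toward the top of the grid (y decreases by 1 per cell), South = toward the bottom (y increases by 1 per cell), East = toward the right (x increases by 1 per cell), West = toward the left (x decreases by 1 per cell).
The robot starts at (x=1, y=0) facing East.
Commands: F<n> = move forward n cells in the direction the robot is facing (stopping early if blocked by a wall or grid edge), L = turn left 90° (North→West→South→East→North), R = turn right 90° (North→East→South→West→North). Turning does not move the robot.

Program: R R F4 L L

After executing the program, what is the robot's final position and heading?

Answer: Final position: (x=0, y=0), facing East

Derivation:
Start: (x=1, y=0), facing East
  R: turn right, now facing South
  R: turn right, now facing West
  F4: move forward 1/4 (blocked), now at (x=0, y=0)
  L: turn left, now facing South
  L: turn left, now facing East
Final: (x=0, y=0), facing East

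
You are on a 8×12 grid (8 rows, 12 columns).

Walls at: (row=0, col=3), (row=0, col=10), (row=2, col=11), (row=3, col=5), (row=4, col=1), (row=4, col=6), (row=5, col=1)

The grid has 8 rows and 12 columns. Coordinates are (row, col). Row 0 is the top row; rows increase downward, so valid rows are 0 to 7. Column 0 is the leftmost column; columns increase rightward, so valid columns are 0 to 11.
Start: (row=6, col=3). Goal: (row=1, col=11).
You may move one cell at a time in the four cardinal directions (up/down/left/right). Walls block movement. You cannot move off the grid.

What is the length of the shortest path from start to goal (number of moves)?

BFS from (row=6, col=3) until reaching (row=1, col=11):
  Distance 0: (row=6, col=3)
  Distance 1: (row=5, col=3), (row=6, col=2), (row=6, col=4), (row=7, col=3)
  Distance 2: (row=4, col=3), (row=5, col=2), (row=5, col=4), (row=6, col=1), (row=6, col=5), (row=7, col=2), (row=7, col=4)
  Distance 3: (row=3, col=3), (row=4, col=2), (row=4, col=4), (row=5, col=5), (row=6, col=0), (row=6, col=6), (row=7, col=1), (row=7, col=5)
  Distance 4: (row=2, col=3), (row=3, col=2), (row=3, col=4), (row=4, col=5), (row=5, col=0), (row=5, col=6), (row=6, col=7), (row=7, col=0), (row=7, col=6)
  Distance 5: (row=1, col=3), (row=2, col=2), (row=2, col=4), (row=3, col=1), (row=4, col=0), (row=5, col=7), (row=6, col=8), (row=7, col=7)
  Distance 6: (row=1, col=2), (row=1, col=4), (row=2, col=1), (row=2, col=5), (row=3, col=0), (row=4, col=7), (row=5, col=8), (row=6, col=9), (row=7, col=8)
  Distance 7: (row=0, col=2), (row=0, col=4), (row=1, col=1), (row=1, col=5), (row=2, col=0), (row=2, col=6), (row=3, col=7), (row=4, col=8), (row=5, col=9), (row=6, col=10), (row=7, col=9)
  Distance 8: (row=0, col=1), (row=0, col=5), (row=1, col=0), (row=1, col=6), (row=2, col=7), (row=3, col=6), (row=3, col=8), (row=4, col=9), (row=5, col=10), (row=6, col=11), (row=7, col=10)
  Distance 9: (row=0, col=0), (row=0, col=6), (row=1, col=7), (row=2, col=8), (row=3, col=9), (row=4, col=10), (row=5, col=11), (row=7, col=11)
  Distance 10: (row=0, col=7), (row=1, col=8), (row=2, col=9), (row=3, col=10), (row=4, col=11)
  Distance 11: (row=0, col=8), (row=1, col=9), (row=2, col=10), (row=3, col=11)
  Distance 12: (row=0, col=9), (row=1, col=10)
  Distance 13: (row=1, col=11)  <- goal reached here
One shortest path (13 moves): (row=6, col=3) -> (row=6, col=4) -> (row=6, col=5) -> (row=6, col=6) -> (row=6, col=7) -> (row=6, col=8) -> (row=6, col=9) -> (row=6, col=10) -> (row=5, col=10) -> (row=4, col=10) -> (row=3, col=10) -> (row=2, col=10) -> (row=1, col=10) -> (row=1, col=11)

Answer: Shortest path length: 13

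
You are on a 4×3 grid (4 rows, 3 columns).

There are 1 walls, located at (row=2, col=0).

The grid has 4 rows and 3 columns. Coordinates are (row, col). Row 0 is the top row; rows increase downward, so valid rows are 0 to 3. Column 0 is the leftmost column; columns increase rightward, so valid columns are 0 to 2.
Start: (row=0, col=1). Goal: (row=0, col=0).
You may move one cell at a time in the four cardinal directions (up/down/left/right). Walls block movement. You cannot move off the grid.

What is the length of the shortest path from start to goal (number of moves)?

BFS from (row=0, col=1) until reaching (row=0, col=0):
  Distance 0: (row=0, col=1)
  Distance 1: (row=0, col=0), (row=0, col=2), (row=1, col=1)  <- goal reached here
One shortest path (1 moves): (row=0, col=1) -> (row=0, col=0)

Answer: Shortest path length: 1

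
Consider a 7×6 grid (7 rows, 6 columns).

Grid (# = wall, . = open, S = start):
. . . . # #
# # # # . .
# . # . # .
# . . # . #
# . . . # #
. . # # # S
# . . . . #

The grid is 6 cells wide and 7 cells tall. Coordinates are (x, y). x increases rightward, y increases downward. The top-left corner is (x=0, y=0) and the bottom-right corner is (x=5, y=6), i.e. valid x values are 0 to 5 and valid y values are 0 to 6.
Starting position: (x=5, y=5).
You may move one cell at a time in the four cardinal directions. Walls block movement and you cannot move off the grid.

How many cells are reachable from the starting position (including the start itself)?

BFS flood-fill from (x=5, y=5):
  Distance 0: (x=5, y=5)
Total reachable: 1 (grid has 22 open cells total)

Answer: Reachable cells: 1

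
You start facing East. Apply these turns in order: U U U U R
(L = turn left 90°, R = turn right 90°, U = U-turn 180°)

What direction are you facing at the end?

Start: East
  U (U-turn (180°)) -> West
  U (U-turn (180°)) -> East
  U (U-turn (180°)) -> West
  U (U-turn (180°)) -> East
  R (right (90° clockwise)) -> South
Final: South

Answer: Final heading: South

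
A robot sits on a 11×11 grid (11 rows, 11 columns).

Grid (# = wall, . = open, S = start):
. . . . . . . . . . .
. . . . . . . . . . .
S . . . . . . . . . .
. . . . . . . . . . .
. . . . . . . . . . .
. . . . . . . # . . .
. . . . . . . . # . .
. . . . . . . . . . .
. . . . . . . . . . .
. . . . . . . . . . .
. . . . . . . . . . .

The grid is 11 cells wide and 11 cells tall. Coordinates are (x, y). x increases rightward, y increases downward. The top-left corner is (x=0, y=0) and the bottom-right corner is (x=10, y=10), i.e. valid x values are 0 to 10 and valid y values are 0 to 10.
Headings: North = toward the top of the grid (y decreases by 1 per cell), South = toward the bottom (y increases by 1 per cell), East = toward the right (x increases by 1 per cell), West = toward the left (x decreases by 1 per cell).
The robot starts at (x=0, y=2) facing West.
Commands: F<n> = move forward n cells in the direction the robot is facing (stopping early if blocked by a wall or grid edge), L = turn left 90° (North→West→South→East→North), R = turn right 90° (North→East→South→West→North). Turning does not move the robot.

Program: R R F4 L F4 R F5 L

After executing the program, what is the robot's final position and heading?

Start: (x=0, y=2), facing West
  R: turn right, now facing North
  R: turn right, now facing East
  F4: move forward 4, now at (x=4, y=2)
  L: turn left, now facing North
  F4: move forward 2/4 (blocked), now at (x=4, y=0)
  R: turn right, now facing East
  F5: move forward 5, now at (x=9, y=0)
  L: turn left, now facing North
Final: (x=9, y=0), facing North

Answer: Final position: (x=9, y=0), facing North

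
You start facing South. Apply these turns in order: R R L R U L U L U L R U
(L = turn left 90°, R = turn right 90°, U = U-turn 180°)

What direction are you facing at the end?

Start: South
  R (right (90° clockwise)) -> West
  R (right (90° clockwise)) -> North
  L (left (90° counter-clockwise)) -> West
  R (right (90° clockwise)) -> North
  U (U-turn (180°)) -> South
  L (left (90° counter-clockwise)) -> East
  U (U-turn (180°)) -> West
  L (left (90° counter-clockwise)) -> South
  U (U-turn (180°)) -> North
  L (left (90° counter-clockwise)) -> West
  R (right (90° clockwise)) -> North
  U (U-turn (180°)) -> South
Final: South

Answer: Final heading: South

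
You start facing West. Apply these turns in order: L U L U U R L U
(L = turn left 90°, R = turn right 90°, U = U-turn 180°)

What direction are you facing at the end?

Start: West
  L (left (90° counter-clockwise)) -> South
  U (U-turn (180°)) -> North
  L (left (90° counter-clockwise)) -> West
  U (U-turn (180°)) -> East
  U (U-turn (180°)) -> West
  R (right (90° clockwise)) -> North
  L (left (90° counter-clockwise)) -> West
  U (U-turn (180°)) -> East
Final: East

Answer: Final heading: East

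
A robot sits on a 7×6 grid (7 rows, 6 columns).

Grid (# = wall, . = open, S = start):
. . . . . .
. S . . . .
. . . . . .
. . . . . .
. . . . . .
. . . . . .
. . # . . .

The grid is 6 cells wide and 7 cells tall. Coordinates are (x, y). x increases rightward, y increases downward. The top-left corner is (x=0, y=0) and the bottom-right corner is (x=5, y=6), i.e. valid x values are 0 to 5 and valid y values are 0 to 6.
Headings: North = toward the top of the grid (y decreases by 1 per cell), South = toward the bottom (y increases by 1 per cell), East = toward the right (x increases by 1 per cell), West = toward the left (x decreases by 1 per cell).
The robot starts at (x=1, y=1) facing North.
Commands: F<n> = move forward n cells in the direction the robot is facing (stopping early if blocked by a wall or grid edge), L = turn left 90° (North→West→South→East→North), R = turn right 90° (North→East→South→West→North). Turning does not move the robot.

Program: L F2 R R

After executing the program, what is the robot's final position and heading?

Start: (x=1, y=1), facing North
  L: turn left, now facing West
  F2: move forward 1/2 (blocked), now at (x=0, y=1)
  R: turn right, now facing North
  R: turn right, now facing East
Final: (x=0, y=1), facing East

Answer: Final position: (x=0, y=1), facing East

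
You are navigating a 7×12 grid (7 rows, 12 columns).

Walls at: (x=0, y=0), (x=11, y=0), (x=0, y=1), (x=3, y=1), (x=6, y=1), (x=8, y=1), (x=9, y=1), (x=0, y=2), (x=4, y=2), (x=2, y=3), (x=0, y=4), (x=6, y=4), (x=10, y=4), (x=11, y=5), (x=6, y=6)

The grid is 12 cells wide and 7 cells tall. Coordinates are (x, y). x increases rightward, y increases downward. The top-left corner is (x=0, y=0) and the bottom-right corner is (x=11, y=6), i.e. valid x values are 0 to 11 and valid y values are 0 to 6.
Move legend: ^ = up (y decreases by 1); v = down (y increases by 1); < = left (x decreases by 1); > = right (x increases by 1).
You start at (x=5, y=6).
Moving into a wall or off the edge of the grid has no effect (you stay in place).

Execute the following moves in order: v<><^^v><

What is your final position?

Answer: Final position: (x=4, y=5)

Derivation:
Start: (x=5, y=6)
  v (down): blocked, stay at (x=5, y=6)
  < (left): (x=5, y=6) -> (x=4, y=6)
  > (right): (x=4, y=6) -> (x=5, y=6)
  < (left): (x=5, y=6) -> (x=4, y=6)
  ^ (up): (x=4, y=6) -> (x=4, y=5)
  ^ (up): (x=4, y=5) -> (x=4, y=4)
  v (down): (x=4, y=4) -> (x=4, y=5)
  > (right): (x=4, y=5) -> (x=5, y=5)
  < (left): (x=5, y=5) -> (x=4, y=5)
Final: (x=4, y=5)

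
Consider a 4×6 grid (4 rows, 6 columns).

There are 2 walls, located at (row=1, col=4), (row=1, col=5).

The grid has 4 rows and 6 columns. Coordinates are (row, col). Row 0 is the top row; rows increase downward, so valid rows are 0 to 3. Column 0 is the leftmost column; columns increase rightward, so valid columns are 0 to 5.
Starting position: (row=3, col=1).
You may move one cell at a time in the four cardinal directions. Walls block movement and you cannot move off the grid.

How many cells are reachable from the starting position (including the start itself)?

BFS flood-fill from (row=3, col=1):
  Distance 0: (row=3, col=1)
  Distance 1: (row=2, col=1), (row=3, col=0), (row=3, col=2)
  Distance 2: (row=1, col=1), (row=2, col=0), (row=2, col=2), (row=3, col=3)
  Distance 3: (row=0, col=1), (row=1, col=0), (row=1, col=2), (row=2, col=3), (row=3, col=4)
  Distance 4: (row=0, col=0), (row=0, col=2), (row=1, col=3), (row=2, col=4), (row=3, col=5)
  Distance 5: (row=0, col=3), (row=2, col=5)
  Distance 6: (row=0, col=4)
  Distance 7: (row=0, col=5)
Total reachable: 22 (grid has 22 open cells total)

Answer: Reachable cells: 22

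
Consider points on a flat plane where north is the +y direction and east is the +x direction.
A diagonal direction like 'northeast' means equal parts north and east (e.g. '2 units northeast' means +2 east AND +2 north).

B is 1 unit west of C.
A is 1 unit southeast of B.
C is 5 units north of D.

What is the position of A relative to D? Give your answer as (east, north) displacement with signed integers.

Place D at the origin (east=0, north=0).
  C is 5 units north of D: delta (east=+0, north=+5); C at (east=0, north=5).
  B is 1 unit west of C: delta (east=-1, north=+0); B at (east=-1, north=5).
  A is 1 unit southeast of B: delta (east=+1, north=-1); A at (east=0, north=4).
Therefore A relative to D: (east=0, north=4).

Answer: A is at (east=0, north=4) relative to D.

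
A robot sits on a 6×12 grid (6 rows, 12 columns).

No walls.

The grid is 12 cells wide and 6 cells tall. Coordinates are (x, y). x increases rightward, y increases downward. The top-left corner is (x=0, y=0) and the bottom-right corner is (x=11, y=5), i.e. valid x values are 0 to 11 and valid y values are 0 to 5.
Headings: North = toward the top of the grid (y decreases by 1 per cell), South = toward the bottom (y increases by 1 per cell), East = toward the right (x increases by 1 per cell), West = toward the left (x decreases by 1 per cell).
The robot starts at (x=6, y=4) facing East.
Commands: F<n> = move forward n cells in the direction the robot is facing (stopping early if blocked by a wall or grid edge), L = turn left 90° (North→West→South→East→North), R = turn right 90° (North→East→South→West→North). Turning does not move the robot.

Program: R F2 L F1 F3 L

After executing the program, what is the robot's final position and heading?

Answer: Final position: (x=10, y=5), facing North

Derivation:
Start: (x=6, y=4), facing East
  R: turn right, now facing South
  F2: move forward 1/2 (blocked), now at (x=6, y=5)
  L: turn left, now facing East
  F1: move forward 1, now at (x=7, y=5)
  F3: move forward 3, now at (x=10, y=5)
  L: turn left, now facing North
Final: (x=10, y=5), facing North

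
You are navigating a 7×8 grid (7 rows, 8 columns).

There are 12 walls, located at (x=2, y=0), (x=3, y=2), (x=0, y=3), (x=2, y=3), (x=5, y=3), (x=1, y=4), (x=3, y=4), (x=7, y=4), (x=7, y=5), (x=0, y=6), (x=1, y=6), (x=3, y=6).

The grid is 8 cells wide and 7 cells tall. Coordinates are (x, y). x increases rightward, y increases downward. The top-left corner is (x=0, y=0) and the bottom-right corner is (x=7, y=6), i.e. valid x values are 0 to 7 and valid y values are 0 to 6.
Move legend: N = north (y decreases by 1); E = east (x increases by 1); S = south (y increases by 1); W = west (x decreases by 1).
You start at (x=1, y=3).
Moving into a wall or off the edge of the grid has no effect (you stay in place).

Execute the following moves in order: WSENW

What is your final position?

Answer: Final position: (x=0, y=2)

Derivation:
Start: (x=1, y=3)
  W (west): blocked, stay at (x=1, y=3)
  S (south): blocked, stay at (x=1, y=3)
  E (east): blocked, stay at (x=1, y=3)
  N (north): (x=1, y=3) -> (x=1, y=2)
  W (west): (x=1, y=2) -> (x=0, y=2)
Final: (x=0, y=2)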